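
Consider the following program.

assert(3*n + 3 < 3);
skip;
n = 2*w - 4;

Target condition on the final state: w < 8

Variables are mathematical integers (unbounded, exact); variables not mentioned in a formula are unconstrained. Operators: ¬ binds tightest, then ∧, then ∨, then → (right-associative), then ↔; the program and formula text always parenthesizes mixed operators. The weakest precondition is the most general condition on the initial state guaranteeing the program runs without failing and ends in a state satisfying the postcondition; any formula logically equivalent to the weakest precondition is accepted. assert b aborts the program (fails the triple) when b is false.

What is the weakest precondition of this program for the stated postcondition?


Working backward. After the program, w < 8 must hold.
Before n := 2*w - 4: w < 8
Before skip: w < 8
Before assert 3*n + 3 < 3: 3*n < 0 ∧ w < 8
Answer: WP = 3*n < 0 ∧ w < 8


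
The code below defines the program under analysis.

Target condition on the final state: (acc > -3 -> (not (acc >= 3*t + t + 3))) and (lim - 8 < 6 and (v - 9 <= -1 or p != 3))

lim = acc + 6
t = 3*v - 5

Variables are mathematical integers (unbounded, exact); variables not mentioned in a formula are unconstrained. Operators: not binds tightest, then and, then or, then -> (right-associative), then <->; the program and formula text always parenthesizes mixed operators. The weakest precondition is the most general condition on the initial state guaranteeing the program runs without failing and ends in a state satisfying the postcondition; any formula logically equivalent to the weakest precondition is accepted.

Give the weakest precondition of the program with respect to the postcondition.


Working backward. After the program, the postcondition (acc > -3 -> (not (acc >= 3*t + t + 3))) and (lim - 8 < 6 and (v - 9 <= -1 or p != 3)) must hold; in canonical form it is (acc > -3 -> (not (acc >= 4*t + 3))) and lim < 14 and (v <= 8 or p != 3).
Before t := 3*v - 5: (acc > -3 -> (not (acc >= 12*v - 17))) and lim < 14 and (v <= 8 or p != 3)
Before lim := acc + 6: (acc > -3 -> (not (acc >= 12*v - 17))) and acc < 8 and (v <= 8 or p != 3)
Answer: WP = (acc > -3 -> (not (acc >= 12*v - 17))) and acc < 8 and (v <= 8 or p != 3)


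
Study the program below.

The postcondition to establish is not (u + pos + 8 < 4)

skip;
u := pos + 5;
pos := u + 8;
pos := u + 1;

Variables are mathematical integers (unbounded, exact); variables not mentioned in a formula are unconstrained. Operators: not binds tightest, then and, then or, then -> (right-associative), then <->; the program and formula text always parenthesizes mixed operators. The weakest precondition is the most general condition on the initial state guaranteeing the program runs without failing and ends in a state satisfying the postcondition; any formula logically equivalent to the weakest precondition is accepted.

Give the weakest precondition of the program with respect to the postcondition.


Working backward. After the program, the postcondition not (u + pos + 8 < 4) must hold; in canonical form it is not (pos + u < -4).
Before pos := u + 1: not (2*u < -5)
Before pos := u + 8: not (2*u < -5)
Before u := pos + 5: not (2*pos < -15)
Before skip: not (2*pos < -15)
Answer: WP = not (2*pos < -15)


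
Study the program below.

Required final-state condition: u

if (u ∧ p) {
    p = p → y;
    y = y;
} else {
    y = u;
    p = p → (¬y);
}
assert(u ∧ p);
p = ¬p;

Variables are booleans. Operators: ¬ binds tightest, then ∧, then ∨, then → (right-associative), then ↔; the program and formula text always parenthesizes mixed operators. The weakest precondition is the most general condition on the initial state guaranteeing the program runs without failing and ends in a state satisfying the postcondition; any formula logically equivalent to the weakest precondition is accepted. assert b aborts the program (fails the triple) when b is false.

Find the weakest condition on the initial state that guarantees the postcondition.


Working backward. After the program, u must hold.
Before p := ¬p: u
Before assert u ∧ p: u ∧ p
Then branch requires u ∧ (p → y); else branch requires u ∧ (p → (¬u)).
Before the if: ((u ∧ p) → (u ∧ (p → y))) ∧ ((¬(u ∧ p)) → (u ∧ (p → (¬u))))
Answer: WP = ((u ∧ p) → (u ∧ (p → y))) ∧ ((¬(u ∧ p)) → (u ∧ (p → (¬u))))


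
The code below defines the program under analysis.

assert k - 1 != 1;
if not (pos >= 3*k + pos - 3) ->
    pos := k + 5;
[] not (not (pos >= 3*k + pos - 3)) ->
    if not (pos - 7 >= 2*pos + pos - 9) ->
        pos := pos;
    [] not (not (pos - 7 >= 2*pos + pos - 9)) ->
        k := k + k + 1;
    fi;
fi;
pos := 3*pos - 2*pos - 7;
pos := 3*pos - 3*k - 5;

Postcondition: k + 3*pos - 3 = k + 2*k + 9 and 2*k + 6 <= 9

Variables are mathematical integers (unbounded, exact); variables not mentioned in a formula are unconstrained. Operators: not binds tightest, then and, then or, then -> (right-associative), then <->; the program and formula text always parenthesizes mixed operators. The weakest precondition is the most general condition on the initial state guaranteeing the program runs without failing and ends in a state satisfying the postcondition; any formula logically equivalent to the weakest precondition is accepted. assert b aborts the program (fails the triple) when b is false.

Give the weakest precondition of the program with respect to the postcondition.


Working backward. After the program, the postcondition k + 3*pos - 3 = k + 2*k + 9 and 2*k + 6 <= 9 must hold; in canonical form it is 3*pos = 2*k + 12 and 2*k <= 3.
Before pos := 3*pos - 3*k - 5: 9*pos = 11*k + 27 and 2*k <= 3
Before pos := 3*pos - 2*pos - 7: 9*pos = 11*k + 90 and 2*k <= 3
Then branch requires 2*k = -45 and 2*k <= 3; else branch requires ((not (2*pos <= 2)) -> (9*pos = 11*k + 90 and 2*k <= 3)) and (2*pos <= 2 -> (9*pos = 22*k + 101 and 4*k <= 1)).
Before the if: ((not (3*k <= 3)) -> (2*k = -45 and 2*k <= 3)) and (3*k <= 3 -> (((not (2*pos <= 2)) -> (9*pos = 11*k + 90 and 2*k <= 3)) and (2*pos <= 2 -> (9*pos = 22*k + 101 and 4*k <= 1))))
Before assert k - 1 != 1: k != 2 and ((not (3*k <= 3)) -> (2*k = -45 and 2*k <= 3)) and (3*k <= 3 -> (((not (2*pos <= 2)) -> (9*pos = 11*k + 90 and 2*k <= 3)) and (2*pos <= 2 -> (9*pos = 22*k + 101 and 4*k <= 1))))
Answer: WP = k != 2 and ((not (3*k <= 3)) -> (2*k = -45 and 2*k <= 3)) and (3*k <= 3 -> (((not (2*pos <= 2)) -> (9*pos = 11*k + 90 and 2*k <= 3)) and (2*pos <= 2 -> (9*pos = 22*k + 101 and 4*k <= 1))))


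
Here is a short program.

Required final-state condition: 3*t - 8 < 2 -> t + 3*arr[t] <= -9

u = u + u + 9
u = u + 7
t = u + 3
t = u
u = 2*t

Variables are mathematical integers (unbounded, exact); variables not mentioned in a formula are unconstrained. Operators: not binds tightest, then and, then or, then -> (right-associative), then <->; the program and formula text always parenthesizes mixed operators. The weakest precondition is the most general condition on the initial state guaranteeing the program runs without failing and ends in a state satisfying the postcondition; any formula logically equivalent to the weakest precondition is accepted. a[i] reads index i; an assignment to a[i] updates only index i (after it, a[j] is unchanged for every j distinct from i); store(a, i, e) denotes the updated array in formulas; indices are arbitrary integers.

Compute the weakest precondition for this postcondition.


Working backward. After the program, the postcondition 3*t - 8 < 2 -> t + 3*arr[t] <= -9 must hold; in canonical form it is 3*t < 10 -> 3*arr[t] + t <= -9.
Before u := 2*t: 3*t < 10 -> 3*arr[t] + t <= -9
Before t := u: 3*u < 10 -> 3*arr[u] + u <= -9
Before t := u + 3: 3*u < 10 -> 3*arr[u] + u <= -9
Before u := u + 7: 3*u < -11 -> 3*arr[u + 7] + u <= -16
Before u := u + u + 9: 6*u < -38 -> 3*arr[2*u + 16] + 2*u <= -25
Answer: WP = 6*u < -38 -> 3*arr[2*u + 16] + 2*u <= -25


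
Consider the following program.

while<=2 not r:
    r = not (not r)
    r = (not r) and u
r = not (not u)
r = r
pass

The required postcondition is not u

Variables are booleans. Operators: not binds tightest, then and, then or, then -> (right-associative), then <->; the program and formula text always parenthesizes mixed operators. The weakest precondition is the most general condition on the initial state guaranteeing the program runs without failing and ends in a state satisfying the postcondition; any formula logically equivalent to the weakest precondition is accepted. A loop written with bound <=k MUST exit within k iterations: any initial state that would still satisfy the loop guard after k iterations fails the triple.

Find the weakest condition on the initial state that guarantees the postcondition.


Working backward. After the program, not u must hold.
Before skip: not u
Before r := r: not u
Before r := not (not u): not u
Before the loop (bound <=2), unroll the exhaustion recursion (WP_0 = exit-now case; WP_j = one more guarded iteration, up to j = 2):
  WP_0: r and (not u)
  WP_1: r and (r -> (not u))
  WP_2: ((not r) -> ((not r) and u and (((not r) and u) -> (not u)))) and (r -> (not u))
So before the loop: ((not r) -> ((not r) and u and (((not r) and u) -> (not u)))) and (r -> (not u))
Answer: WP = ((not r) -> ((not r) and u and (((not r) and u) -> (not u)))) and (r -> (not u))


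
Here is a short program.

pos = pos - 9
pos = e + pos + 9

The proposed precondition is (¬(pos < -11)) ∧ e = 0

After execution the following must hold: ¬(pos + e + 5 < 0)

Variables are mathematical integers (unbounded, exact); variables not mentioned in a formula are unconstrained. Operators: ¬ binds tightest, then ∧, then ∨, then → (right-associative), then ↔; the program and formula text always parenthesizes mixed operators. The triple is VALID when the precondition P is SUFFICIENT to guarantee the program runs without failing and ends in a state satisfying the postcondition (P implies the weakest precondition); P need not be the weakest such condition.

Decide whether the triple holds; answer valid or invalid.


Working backward. After the program, the postcondition ¬(pos + e + 5 < 0) must hold; in canonical form it is ¬(e + pos < -5).
Before pos := e + pos + 9: ¬(2*e + pos < -14)
Before pos := pos - 9: ¬(2*e + pos < -5)
The weakest precondition is ¬(2*e + pos < -5).
Check whether (¬(pos < -11)) ∧ e = 0 implies it.
Countermodel: at the initial state e = 0, pos = -11, the precondition holds but the weakest precondition fails.
Answer: invalid


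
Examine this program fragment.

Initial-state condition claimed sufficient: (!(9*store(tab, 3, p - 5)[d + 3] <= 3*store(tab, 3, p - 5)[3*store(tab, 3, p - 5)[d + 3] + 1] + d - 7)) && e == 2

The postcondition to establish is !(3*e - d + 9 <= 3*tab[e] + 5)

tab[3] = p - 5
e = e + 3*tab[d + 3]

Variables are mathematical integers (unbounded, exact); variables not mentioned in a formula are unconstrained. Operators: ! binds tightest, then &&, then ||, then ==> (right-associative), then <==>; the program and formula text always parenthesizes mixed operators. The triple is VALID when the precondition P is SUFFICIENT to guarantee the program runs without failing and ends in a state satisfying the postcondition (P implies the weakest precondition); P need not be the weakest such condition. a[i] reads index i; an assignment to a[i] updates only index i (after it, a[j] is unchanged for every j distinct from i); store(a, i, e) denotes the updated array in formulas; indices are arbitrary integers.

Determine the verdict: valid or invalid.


Working backward. After the program, the postcondition !(3*e - d + 9 <= 3*tab[e] + 5) must hold; in canonical form it is !(3*e <= 3*tab[e] + d - 4).
Before e := e + 3*tab[d + 3]: !(9*tab[d + 3] + 3*e <= 3*tab[3*tab[d + 3] + e] + d - 4)
Before tab[3] := p - 5: !(9*store(tab, 3, p - 5)[d + 3] + 3*e <= 3*store(tab, 3, p - 5)[3*store(tab, 3, p - 5)[d + 3] + e] + d - 4)
The weakest precondition is !(9*store(tab, 3, p - 5)[d + 3] + 3*e <= 3*store(tab, 3, p - 5)[3*store(tab, 3, p - 5)[d + 3] + e] + d - 4).
Check whether (!(9*store(tab, 3, p - 5)[d + 3] <= 3*store(tab, 3, p - 5)[3*store(tab, 3, p - 5)[d + 3] + 1] + d - 7)) && e == 2 implies it.
Countermodel: at the initial state d = -2, e = 2, p = -7035, tab = {[1] = 15215, [3] = -7040, [45646] = -7040, [45647] = 45649, elsewhere -7040}, the precondition holds but the weakest precondition fails.
Answer: invalid


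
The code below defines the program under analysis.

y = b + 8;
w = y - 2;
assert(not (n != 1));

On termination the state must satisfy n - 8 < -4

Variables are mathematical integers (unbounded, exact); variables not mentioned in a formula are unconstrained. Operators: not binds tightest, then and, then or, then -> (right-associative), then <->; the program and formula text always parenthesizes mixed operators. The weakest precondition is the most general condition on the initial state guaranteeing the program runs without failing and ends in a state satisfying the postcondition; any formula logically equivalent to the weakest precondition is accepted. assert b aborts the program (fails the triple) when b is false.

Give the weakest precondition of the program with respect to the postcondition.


Working backward. After the program, the postcondition n - 8 < -4 must hold; in canonical form it is n < 4.
Before assert not (n != 1): (not (n != 1)) and n < 4
Before w := y - 2: (not (n != 1)) and n < 4
Before y := b + 8: (not (n != 1)) and n < 4
Answer: WP = (not (n != 1)) and n < 4


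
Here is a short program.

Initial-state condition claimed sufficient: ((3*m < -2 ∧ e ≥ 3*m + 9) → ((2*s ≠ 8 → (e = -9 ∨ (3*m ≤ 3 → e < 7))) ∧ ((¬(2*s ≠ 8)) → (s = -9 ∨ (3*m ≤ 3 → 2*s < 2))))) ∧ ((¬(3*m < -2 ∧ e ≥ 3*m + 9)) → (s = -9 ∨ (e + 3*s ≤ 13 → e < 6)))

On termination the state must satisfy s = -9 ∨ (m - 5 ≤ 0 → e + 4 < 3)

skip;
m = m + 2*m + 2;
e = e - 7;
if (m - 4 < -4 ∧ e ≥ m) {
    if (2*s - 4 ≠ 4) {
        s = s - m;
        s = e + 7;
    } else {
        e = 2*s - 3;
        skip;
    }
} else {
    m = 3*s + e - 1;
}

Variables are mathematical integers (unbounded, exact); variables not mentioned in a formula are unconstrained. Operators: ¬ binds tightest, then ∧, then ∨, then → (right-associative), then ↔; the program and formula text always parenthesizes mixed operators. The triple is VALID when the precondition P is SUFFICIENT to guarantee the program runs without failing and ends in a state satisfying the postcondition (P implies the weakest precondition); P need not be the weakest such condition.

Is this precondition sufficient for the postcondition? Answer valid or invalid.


Working backward. After the program, the postcondition s = -9 ∨ (m - 5 ≤ 0 → e + 4 < 3) must hold; in canonical form it is s = -9 ∨ (m ≤ 5 → e < -1).
Then branch requires (2*s ≠ 8 → (e = -16 ∨ (m ≤ 5 → e < -1))) ∧ ((¬(2*s ≠ 8)) → (s = -9 ∨ (m ≤ 5 → 2*s < 2))); else branch requires s = -9 ∨ (e + 3*s ≤ 6 → e < -1).
Before the if: ((m < 0 ∧ e ≥ m) → ((2*s ≠ 8 → (e = -16 ∨ (m ≤ 5 → e < -1))) ∧ ((¬(2*s ≠ 8)) → (s = -9 ∨ (m ≤ 5 → 2*s < 2))))) ∧ ((¬(m < 0 ∧ e ≥ m)) → (s = -9 ∨ (e + 3*s ≤ 6 → e < -1)))
Before e := e - 7: ((m < 0 ∧ e ≥ m + 7) → ((2*s ≠ 8 → (e = -9 ∨ (m ≤ 5 → e < 6))) ∧ ((¬(2*s ≠ 8)) → (s = -9 ∨ (m ≤ 5 → 2*s < 2))))) ∧ ((¬(m < 0 ∧ e ≥ m + 7)) → (s = -9 ∨ (e + 3*s ≤ 13 → e < 6)))
Before m := m + 2*m + 2: ((3*m < -2 ∧ e ≥ 3*m + 9) → ((2*s ≠ 8 → (e = -9 ∨ (3*m ≤ 3 → e < 6))) ∧ ((¬(2*s ≠ 8)) → (s = -9 ∨ (3*m ≤ 3 → 2*s < 2))))) ∧ ((¬(3*m < -2 ∧ e ≥ 3*m + 9)) → (s = -9 ∨ (e + 3*s ≤ 13 → e < 6)))
Before skip: ((3*m < -2 ∧ e ≥ 3*m + 9) → ((2*s ≠ 8 → (e = -9 ∨ (3*m ≤ 3 → e < 6))) ∧ ((¬(2*s ≠ 8)) → (s = -9 ∨ (3*m ≤ 3 → 2*s < 2))))) ∧ ((¬(3*m < -2 ∧ e ≥ 3*m + 9)) → (s = -9 ∨ (e + 3*s ≤ 13 → e < 6)))
The weakest precondition is ((3*m < -2 ∧ e ≥ 3*m + 9) → ((2*s ≠ 8 → (e = -9 ∨ (3*m ≤ 3 → e < 6))) ∧ ((¬(2*s ≠ 8)) → (s = -9 ∨ (3*m ≤ 3 → 2*s < 2))))) ∧ ((¬(3*m < -2 ∧ e ≥ 3*m + 9)) → (s = -9 ∨ (e + 3*s ≤ 13 → e < 6))).
Check whether ((3*m < -2 ∧ e ≥ 3*m + 9) → ((2*s ≠ 8 → (e = -9 ∨ (3*m ≤ 3 → e < 7))) ∧ ((¬(2*s ≠ 8)) → (s = -9 ∨ (3*m ≤ 3 → 2*s < 2))))) ∧ ((¬(3*m < -2 ∧ e ≥ 3*m + 9)) → (s = -9 ∨ (e + 3*s ≤ 13 → e < 6))) implies it.
Countermodel: at the initial state e = 6, m = -1, s = 5, the precondition holds but the weakest precondition fails.
Answer: invalid


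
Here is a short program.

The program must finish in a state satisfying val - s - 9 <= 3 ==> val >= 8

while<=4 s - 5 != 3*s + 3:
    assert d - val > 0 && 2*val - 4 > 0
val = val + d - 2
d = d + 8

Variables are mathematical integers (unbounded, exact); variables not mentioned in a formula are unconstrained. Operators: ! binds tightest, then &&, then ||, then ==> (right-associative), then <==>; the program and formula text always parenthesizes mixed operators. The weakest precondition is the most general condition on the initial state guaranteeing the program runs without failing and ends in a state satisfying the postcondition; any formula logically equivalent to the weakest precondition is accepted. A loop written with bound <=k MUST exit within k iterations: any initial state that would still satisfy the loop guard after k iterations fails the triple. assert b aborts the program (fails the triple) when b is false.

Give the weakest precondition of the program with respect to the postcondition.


Working backward. After the program, the postcondition val - s - 9 <= 3 ==> val >= 8 must hold; in canonical form it is val <= s + 12 ==> val >= 8.
Before d := d + 8: val <= s + 12 ==> val >= 8
Before val := val + d - 2: d + val <= s + 14 ==> d + val >= 10
Before the loop (bound <=4), unroll the exhaustion recursion (WP_0 = exit-now case; WP_j = one more guarded iteration, up to j = 4):
  WP_0: (!(2*s != -8)) && (d + val <= s + 14 ==> d + val >= 10)
  WP_1: (2*s != -8 ==> (d > val && 2*val > 4 && (!(2*s != -8)) && (d + val <= s + 14 ==> d + val >= 10))) && ((!(2*s != -8)) ==> (d + val <= s + 14 ==> d + val >= 10))
  WP_2: (2*s != -8 ==> (d > val && 2*val > 4 && (2*s != -8 ==> (d > val && 2*val > 4 && (!(2*s != -8)) && (d + val <= s + 14 ==> d + val >= 10))) && ((!(2*s != -8)) ==> (d + val <= s + 14 ==> d + val >= 10)))) && ((!(2*s != -8)) ==> (d + val <= s + 14 ==> d + val >= 10))
  WP_3: (2*s != -8 ==> (d > val && 2*val > 4 && (2*s != -8 ==> (d > val && 2*val > 4 && (2*s != -8 ==> (d > val && 2*val > 4 && (!(2*s != -8)) && (d + val <= s + 14 ==> d + val >= 10))) && ((!(2*s != -8)) ==> (d + val <= s + 14 ==> d + val >= 10)))) && ((!(2*s != -8)) ==> (d + val <= s + 14 ==> d + val >= 10)))) && ((!(2*s != -8)) ==> (d + val <= s + 14 ==> d + val >= 10))
  WP_4: (2*s != -8 ==> (d > val && 2*val > 4 && (2*s != -8 ==> (d > val && 2*val > 4 && (2*s != -8 ==> (d > val && 2*val > 4 && (2*s != -8 ==> (d > val && 2*val > 4 && (!(2*s != -8)) && (d + val <= s + 14 ==> d + val >= 10))) && ((!(2*s != -8)) ==> (d + val <= s + 14 ==> d + val >= 10)))) && ((!(2*s != -8)) ==> (d + val <= s + 14 ==> d + val >= 10)))) && ((!(2*s != -8)) ==> (d + val <= s + 14 ==> d + val >= 10)))) && ((!(2*s != -8)) ==> (d + val <= s + 14 ==> d + val >= 10))
So before the loop: (2*s != -8 ==> (d > val && 2*val > 4 && (2*s != -8 ==> (d > val && 2*val > 4 && (2*s != -8 ==> (d > val && 2*val > 4 && (2*s != -8 ==> (d > val && 2*val > 4 && (!(2*s != -8)) && (d + val <= s + 14 ==> d + val >= 10))) && ((!(2*s != -8)) ==> (d + val <= s + 14 ==> d + val >= 10)))) && ((!(2*s != -8)) ==> (d + val <= s + 14 ==> d + val >= 10)))) && ((!(2*s != -8)) ==> (d + val <= s + 14 ==> d + val >= 10)))) && ((!(2*s != -8)) ==> (d + val <= s + 14 ==> d + val >= 10))
Answer: WP = (2*s != -8 ==> (d > val && 2*val > 4 && (2*s != -8 ==> (d > val && 2*val > 4 && (2*s != -8 ==> (d > val && 2*val > 4 && (2*s != -8 ==> (d > val && 2*val > 4 && (!(2*s != -8)) && (d + val <= s + 14 ==> d + val >= 10))) && ((!(2*s != -8)) ==> (d + val <= s + 14 ==> d + val >= 10)))) && ((!(2*s != -8)) ==> (d + val <= s + 14 ==> d + val >= 10)))) && ((!(2*s != -8)) ==> (d + val <= s + 14 ==> d + val >= 10)))) && ((!(2*s != -8)) ==> (d + val <= s + 14 ==> d + val >= 10))


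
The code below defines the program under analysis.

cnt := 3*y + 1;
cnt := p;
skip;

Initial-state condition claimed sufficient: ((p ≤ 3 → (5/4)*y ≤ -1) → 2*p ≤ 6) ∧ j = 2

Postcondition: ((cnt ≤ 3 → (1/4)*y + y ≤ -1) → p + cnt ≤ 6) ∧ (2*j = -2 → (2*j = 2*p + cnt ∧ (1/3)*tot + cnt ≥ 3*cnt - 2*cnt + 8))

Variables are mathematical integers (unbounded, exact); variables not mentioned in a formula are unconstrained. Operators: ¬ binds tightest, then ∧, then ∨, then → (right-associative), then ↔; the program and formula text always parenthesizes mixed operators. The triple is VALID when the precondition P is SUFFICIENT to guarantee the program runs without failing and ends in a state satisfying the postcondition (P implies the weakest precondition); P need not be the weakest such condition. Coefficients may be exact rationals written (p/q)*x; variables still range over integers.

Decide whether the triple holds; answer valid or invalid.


Working backward. After the program, the postcondition ((cnt ≤ 3 → (1/4)*y + y ≤ -1) → p + cnt ≤ 6) ∧ (2*j = -2 → (2*j = 2*p + cnt ∧ (1/3)*tot + cnt ≥ 3*cnt - 2*cnt + 8)) must hold; in canonical form it is ((cnt ≤ 3 → (5/4)*y ≤ -1) → cnt + p ≤ 6) ∧ (2*j = -2 → (2*j = cnt + 2*p ∧ (1/3)*tot ≥ 8)).
Before skip: ((cnt ≤ 3 → (5/4)*y ≤ -1) → cnt + p ≤ 6) ∧ (2*j = -2 → (2*j = cnt + 2*p ∧ (1/3)*tot ≥ 8))
Before cnt := p: ((p ≤ 3 → (5/4)*y ≤ -1) → 2*p ≤ 6) ∧ (2*j = -2 → (2*j = 3*p ∧ (1/3)*tot ≥ 8))
Before cnt := 3*y + 1: ((p ≤ 3 → (5/4)*y ≤ -1) → 2*p ≤ 6) ∧ (2*j = -2 → (2*j = 3*p ∧ (1/3)*tot ≥ 8))
The weakest precondition is ((p ≤ 3 → (5/4)*y ≤ -1) → 2*p ≤ 6) ∧ (2*j = -2 → (2*j = 3*p ∧ (1/3)*tot ≥ 8)).
Check whether ((p ≤ 3 → (5/4)*y ≤ -1) → 2*p ≤ 6) ∧ j = 2 implies it.
Every state satisfying the precondition satisfies the weakest precondition: the implication holds.
Answer: valid


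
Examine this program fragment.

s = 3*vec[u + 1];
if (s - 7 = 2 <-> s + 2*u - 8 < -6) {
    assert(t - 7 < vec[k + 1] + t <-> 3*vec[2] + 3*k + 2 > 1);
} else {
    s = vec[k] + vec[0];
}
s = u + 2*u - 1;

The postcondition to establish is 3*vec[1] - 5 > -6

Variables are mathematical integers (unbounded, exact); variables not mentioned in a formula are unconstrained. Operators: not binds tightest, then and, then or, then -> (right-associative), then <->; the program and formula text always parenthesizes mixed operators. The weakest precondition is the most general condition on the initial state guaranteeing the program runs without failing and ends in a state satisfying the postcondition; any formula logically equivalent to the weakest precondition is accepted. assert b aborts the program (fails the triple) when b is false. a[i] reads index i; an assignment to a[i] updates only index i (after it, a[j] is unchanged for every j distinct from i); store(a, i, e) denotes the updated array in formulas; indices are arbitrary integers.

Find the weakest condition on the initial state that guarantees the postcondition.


Working backward. After the program, the postcondition 3*vec[1] - 5 > -6 must hold; in canonical form it is 3*vec[1] > -1.
Before s := u + 2*u - 1: 3*vec[1] > -1
Then branch requires (vec[k + 1] > -7 <-> 3*vec[2] + 3*k > -1) and 3*vec[1] > -1; else branch requires 3*vec[1] > -1.
Before the if: ((s = 9 <-> s + 2*u < 2) -> ((vec[k + 1] > -7 <-> 3*vec[2] + 3*k > -1) and 3*vec[1] > -1)) and ((not (s = 9 <-> s + 2*u < 2)) -> 3*vec[1] > -1)
Before s := 3*vec[u + 1]: ((3*vec[u + 1] = 9 <-> 3*vec[u + 1] + 2*u < 2) -> ((vec[k + 1] > -7 <-> 3*vec[2] + 3*k > -1) and 3*vec[1] > -1)) and ((not (3*vec[u + 1] = 9 <-> 3*vec[u + 1] + 2*u < 2)) -> 3*vec[1] > -1)
Answer: WP = ((3*vec[u + 1] = 9 <-> 3*vec[u + 1] + 2*u < 2) -> ((vec[k + 1] > -7 <-> 3*vec[2] + 3*k > -1) and 3*vec[1] > -1)) and ((not (3*vec[u + 1] = 9 <-> 3*vec[u + 1] + 2*u < 2)) -> 3*vec[1] > -1)


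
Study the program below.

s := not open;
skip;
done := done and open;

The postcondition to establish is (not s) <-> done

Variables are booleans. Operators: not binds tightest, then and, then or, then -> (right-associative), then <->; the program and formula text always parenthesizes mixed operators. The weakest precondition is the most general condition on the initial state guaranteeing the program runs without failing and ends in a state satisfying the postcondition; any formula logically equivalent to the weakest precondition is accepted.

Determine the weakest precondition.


Working backward. After the program, (not s) <-> done must hold.
Before done := done and open: (not s) <-> (done and open)
Before skip: (not s) <-> (done and open)
Before s := not open: open <-> (done and open)
Answer: WP = open <-> (done and open)


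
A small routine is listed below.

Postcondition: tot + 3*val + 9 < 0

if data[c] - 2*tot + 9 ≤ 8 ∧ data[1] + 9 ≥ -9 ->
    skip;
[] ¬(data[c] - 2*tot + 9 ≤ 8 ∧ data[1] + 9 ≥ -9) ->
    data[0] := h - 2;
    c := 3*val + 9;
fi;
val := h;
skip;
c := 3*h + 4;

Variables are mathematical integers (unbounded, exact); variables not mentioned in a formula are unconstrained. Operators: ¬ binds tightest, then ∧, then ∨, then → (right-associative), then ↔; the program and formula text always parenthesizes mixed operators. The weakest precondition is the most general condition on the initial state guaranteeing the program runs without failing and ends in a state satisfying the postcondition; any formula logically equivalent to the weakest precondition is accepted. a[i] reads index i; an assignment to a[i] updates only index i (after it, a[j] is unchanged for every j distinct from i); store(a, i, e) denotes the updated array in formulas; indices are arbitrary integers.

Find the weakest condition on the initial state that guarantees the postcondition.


Working backward. After the program, the postcondition tot + 3*val + 9 < 0 must hold; in canonical form it is tot + 3*val < -9.
Before c := 3*h + 4: tot + 3*val < -9
Before skip: tot + 3*val < -9
Before val := h: 3*h + tot < -9
Then branch requires 3*h + tot < -9; else branch requires 3*h + tot < -9.
Before the if: ((data[c] ≤ 2*tot - 1 ∧ data[1] ≥ -18) → 3*h + tot < -9) ∧ ((¬(data[c] ≤ 2*tot - 1 ∧ data[1] ≥ -18)) → 3*h + tot < -9)
Answer: WP = ((data[c] ≤ 2*tot - 1 ∧ data[1] ≥ -18) → 3*h + tot < -9) ∧ ((¬(data[c] ≤ 2*tot - 1 ∧ data[1] ≥ -18)) → 3*h + tot < -9)


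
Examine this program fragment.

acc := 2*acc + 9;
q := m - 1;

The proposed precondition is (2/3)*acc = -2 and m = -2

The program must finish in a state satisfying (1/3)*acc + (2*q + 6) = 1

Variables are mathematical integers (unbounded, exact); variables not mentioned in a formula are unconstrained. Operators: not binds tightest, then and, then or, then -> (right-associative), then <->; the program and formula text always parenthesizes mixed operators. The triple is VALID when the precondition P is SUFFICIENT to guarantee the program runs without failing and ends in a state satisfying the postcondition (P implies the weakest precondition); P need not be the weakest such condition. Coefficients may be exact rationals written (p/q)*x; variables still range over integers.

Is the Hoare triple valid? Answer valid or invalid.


Working backward. After the program, the postcondition (1/3)*acc + (2*q + 6) = 1 must hold; in canonical form it is (1/3)*acc + 2*q = -5.
Before q := m - 1: (1/3)*acc + 2*m = -3
Before acc := 2*acc + 9: (2/3)*acc + 2*m = -6
The weakest precondition is (2/3)*acc + 2*m = -6.
Check whether (2/3)*acc = -2 and m = -2 implies it.
Every state satisfying the precondition satisfies the weakest precondition: the implication holds.
Answer: valid


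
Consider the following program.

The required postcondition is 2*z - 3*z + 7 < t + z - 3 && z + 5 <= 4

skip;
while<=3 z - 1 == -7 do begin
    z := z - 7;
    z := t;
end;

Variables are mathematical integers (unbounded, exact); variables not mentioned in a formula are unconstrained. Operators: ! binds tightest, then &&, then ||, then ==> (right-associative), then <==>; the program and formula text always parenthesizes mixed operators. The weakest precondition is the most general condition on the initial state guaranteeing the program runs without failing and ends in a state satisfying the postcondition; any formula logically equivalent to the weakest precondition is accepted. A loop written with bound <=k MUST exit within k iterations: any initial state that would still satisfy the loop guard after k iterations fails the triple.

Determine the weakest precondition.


Working backward. After the program, the postcondition 2*z - 3*z + 7 < t + z - 3 && z + 5 <= 4 must hold; in canonical form it is t + 2*z > 10 && z <= -1.
Before the loop (bound <=3), unroll the exhaustion recursion (WP_0 = exit-now case; WP_j = one more guarded iteration, up to j = 3):
  WP_0: (!(z == -6)) && t + 2*z > 10 && z <= -1
  WP_1: (z == -6 ==> ((!(t == -6)) && 3*t > 10 && t <= -1)) && ((!(z == -6)) ==> (t + 2*z > 10 && z <= -1))
  WP_2: (z == -6 ==> ((t == -6 ==> ((!(t == -6)) && 3*t > 10 && t <= -1)) && ((!(t == -6)) ==> (3*t > 10 && t <= -1)))) && ((!(z == -6)) ==> (t + 2*z > 10 && z <= -1))
  WP_3: (z == -6 ==> ((t == -6 ==> ((t == -6 ==> ((!(t == -6)) && 3*t > 10 && t <= -1)) && ((!(t == -6)) ==> (3*t > 10 && t <= -1)))) && ((!(t == -6)) ==> (3*t > 10 && t <= -1)))) && ((!(z == -6)) ==> (t + 2*z > 10 && z <= -1))
So before the loop: (z == -6 ==> ((t == -6 ==> ((t == -6 ==> ((!(t == -6)) && 3*t > 10 && t <= -1)) && ((!(t == -6)) ==> (3*t > 10 && t <= -1)))) && ((!(t == -6)) ==> (3*t > 10 && t <= -1)))) && ((!(z == -6)) ==> (t + 2*z > 10 && z <= -1))
Before skip: (z == -6 ==> ((t == -6 ==> ((t == -6 ==> ((!(t == -6)) && 3*t > 10 && t <= -1)) && ((!(t == -6)) ==> (3*t > 10 && t <= -1)))) && ((!(t == -6)) ==> (3*t > 10 && t <= -1)))) && ((!(z == -6)) ==> (t + 2*z > 10 && z <= -1))
Answer: WP = (z == -6 ==> ((t == -6 ==> ((t == -6 ==> ((!(t == -6)) && 3*t > 10 && t <= -1)) && ((!(t == -6)) ==> (3*t > 10 && t <= -1)))) && ((!(t == -6)) ==> (3*t > 10 && t <= -1)))) && ((!(z == -6)) ==> (t + 2*z > 10 && z <= -1))


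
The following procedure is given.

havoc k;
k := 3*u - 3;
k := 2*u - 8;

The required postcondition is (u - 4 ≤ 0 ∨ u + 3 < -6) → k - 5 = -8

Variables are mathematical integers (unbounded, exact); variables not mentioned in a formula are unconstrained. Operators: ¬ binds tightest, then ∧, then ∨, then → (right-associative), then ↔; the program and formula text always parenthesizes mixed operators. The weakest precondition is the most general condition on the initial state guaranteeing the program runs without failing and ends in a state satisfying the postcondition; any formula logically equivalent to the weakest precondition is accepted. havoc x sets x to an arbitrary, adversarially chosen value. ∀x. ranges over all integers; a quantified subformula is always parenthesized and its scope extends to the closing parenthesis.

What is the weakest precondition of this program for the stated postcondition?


Working backward. After the program, the postcondition (u - 4 ≤ 0 ∨ u + 3 < -6) → k - 5 = -8 must hold; in canonical form it is (u ≤ 4 ∨ u < -9) → k = -3.
Before k := 2*u - 8: (u ≤ 4 ∨ u < -9) → 2*u = 5
Before k := 3*u - 3: (u ≤ 4 ∨ u < -9) → 2*u = 5
Before havoc k: (u ≤ 4 ∨ u < -9) → 2*u = 5
Answer: WP = (u ≤ 4 ∨ u < -9) → 2*u = 5


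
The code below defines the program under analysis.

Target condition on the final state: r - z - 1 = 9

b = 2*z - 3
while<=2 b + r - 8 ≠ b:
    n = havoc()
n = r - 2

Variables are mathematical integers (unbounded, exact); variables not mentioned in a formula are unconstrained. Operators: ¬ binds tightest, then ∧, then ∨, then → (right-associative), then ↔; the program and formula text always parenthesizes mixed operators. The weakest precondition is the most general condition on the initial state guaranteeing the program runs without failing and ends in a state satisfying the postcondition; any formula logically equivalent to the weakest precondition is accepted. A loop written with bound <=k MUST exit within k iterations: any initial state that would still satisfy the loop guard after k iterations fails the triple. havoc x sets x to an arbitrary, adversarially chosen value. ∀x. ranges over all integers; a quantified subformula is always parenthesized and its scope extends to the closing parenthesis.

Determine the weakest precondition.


Working backward. After the program, the postcondition r - z - 1 = 9 must hold; in canonical form it is r = z + 10.
Before n := r - 2: r = z + 10
Before the loop (bound <=2), unroll the exhaustion recursion (WP_0 = exit-now case; WP_j = one more guarded iteration, up to j = 2):
  WP_0: (¬(r ≠ 8)) ∧ r = z + 10
  WP_1: (r ≠ 8 → ((¬(r ≠ 8)) ∧ r = z + 10)) ∧ ((¬(r ≠ 8)) → r = z + 10)
  WP_2: (r ≠ 8 → ((r ≠ 8 → ((¬(r ≠ 8)) ∧ r = z + 10)) ∧ ((¬(r ≠ 8)) → r = z + 10))) ∧ ((¬(r ≠ 8)) → r = z + 10)
So before the loop: (r ≠ 8 → ((r ≠ 8 → ((¬(r ≠ 8)) ∧ r = z + 10)) ∧ ((¬(r ≠ 8)) → r = z + 10))) ∧ ((¬(r ≠ 8)) → r = z + 10)
Before b := 2*z - 3: (r ≠ 8 → ((r ≠ 8 → ((¬(r ≠ 8)) ∧ r = z + 10)) ∧ ((¬(r ≠ 8)) → r = z + 10))) ∧ ((¬(r ≠ 8)) → r = z + 10)
Answer: WP = (r ≠ 8 → ((r ≠ 8 → ((¬(r ≠ 8)) ∧ r = z + 10)) ∧ ((¬(r ≠ 8)) → r = z + 10))) ∧ ((¬(r ≠ 8)) → r = z + 10)


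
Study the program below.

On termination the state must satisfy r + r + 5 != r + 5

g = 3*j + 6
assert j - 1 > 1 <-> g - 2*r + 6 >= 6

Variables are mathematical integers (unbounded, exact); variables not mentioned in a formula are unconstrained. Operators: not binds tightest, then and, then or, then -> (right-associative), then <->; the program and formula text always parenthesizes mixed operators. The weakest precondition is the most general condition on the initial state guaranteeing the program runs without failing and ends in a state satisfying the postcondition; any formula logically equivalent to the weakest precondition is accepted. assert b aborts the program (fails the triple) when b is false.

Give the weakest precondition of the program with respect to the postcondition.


Working backward. After the program, the postcondition r + r + 5 != r + 5 must hold; in canonical form it is r != 0.
Before assert j - 1 > 1 <-> g - 2*r + 6 >= 6: (j > 2 <-> g >= 2*r) and r != 0
Before g := 3*j + 6: (j > 2 <-> 3*j >= 2*r - 6) and r != 0
Answer: WP = (j > 2 <-> 3*j >= 2*r - 6) and r != 0


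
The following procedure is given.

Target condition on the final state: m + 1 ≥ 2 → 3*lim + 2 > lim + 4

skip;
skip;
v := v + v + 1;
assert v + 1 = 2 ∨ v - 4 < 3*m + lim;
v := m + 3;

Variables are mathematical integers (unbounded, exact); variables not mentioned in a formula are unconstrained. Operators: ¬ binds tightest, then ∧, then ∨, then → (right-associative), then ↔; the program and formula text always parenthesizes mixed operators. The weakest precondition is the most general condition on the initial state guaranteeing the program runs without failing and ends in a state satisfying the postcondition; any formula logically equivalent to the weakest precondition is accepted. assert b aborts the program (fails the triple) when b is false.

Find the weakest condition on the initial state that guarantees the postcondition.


Working backward. After the program, the postcondition m + 1 ≥ 2 → 3*lim + 2 > lim + 4 must hold; in canonical form it is m ≥ 1 → 2*lim > 2.
Before v := m + 3: m ≥ 1 → 2*lim > 2
Before assert v + 1 = 2 ∨ v - 4 < 3*m + lim: (v = 1 ∨ v < lim + 3*m + 4) ∧ (m ≥ 1 → 2*lim > 2)
Before v := v + v + 1: (2*v = 0 ∨ 2*v < lim + 3*m + 3) ∧ (m ≥ 1 → 2*lim > 2)
Before skip: (2*v = 0 ∨ 2*v < lim + 3*m + 3) ∧ (m ≥ 1 → 2*lim > 2)
Before skip: (2*v = 0 ∨ 2*v < lim + 3*m + 3) ∧ (m ≥ 1 → 2*lim > 2)
Answer: WP = (2*v = 0 ∨ 2*v < lim + 3*m + 3) ∧ (m ≥ 1 → 2*lim > 2)


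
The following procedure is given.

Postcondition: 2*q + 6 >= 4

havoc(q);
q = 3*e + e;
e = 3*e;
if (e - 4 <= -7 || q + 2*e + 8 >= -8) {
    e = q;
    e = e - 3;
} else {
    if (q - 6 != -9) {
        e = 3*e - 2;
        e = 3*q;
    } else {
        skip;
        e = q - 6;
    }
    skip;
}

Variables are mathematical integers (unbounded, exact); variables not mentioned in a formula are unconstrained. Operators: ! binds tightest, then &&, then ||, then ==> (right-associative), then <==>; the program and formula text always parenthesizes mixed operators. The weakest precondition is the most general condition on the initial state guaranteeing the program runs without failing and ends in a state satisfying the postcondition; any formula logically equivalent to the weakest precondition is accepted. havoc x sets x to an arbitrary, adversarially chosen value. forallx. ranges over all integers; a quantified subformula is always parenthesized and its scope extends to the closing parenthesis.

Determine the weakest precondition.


Working backward. After the program, the postcondition 2*q + 6 >= 4 must hold; in canonical form it is 2*q >= -2.
Then branch requires 2*q >= -2; else branch requires (q != -3 ==> 2*q >= -2) && ((!(q != -3)) ==> 2*q >= -2).
Before the if: ((e <= -3 || 2*e + q >= -16) ==> 2*q >= -2) && ((!(e <= -3 || 2*e + q >= -16)) ==> ((q != -3 ==> 2*q >= -2) && ((!(q != -3)) ==> 2*q >= -2)))
Before e := 3*e: ((3*e <= -3 || 6*e + q >= -16) ==> 2*q >= -2) && ((!(3*e <= -3 || 6*e + q >= -16)) ==> ((q != -3 ==> 2*q >= -2) && ((!(q != -3)) ==> 2*q >= -2)))
Before q := 3*e + e: ((3*e <= -3 || 10*e >= -16) ==> 8*e >= -2) && ((!(3*e <= -3 || 10*e >= -16)) ==> ((4*e != -3 ==> 8*e >= -2) && ((!(4*e != -3)) ==> 8*e >= -2)))
Before havoc q: ((3*e <= -3 || 10*e >= -16) ==> 8*e >= -2) && ((!(3*e <= -3 || 10*e >= -16)) ==> ((4*e != -3 ==> 8*e >= -2) && ((!(4*e != -3)) ==> 8*e >= -2)))
Answer: WP = ((3*e <= -3 || 10*e >= -16) ==> 8*e >= -2) && ((!(3*e <= -3 || 10*e >= -16)) ==> ((4*e != -3 ==> 8*e >= -2) && ((!(4*e != -3)) ==> 8*e >= -2)))


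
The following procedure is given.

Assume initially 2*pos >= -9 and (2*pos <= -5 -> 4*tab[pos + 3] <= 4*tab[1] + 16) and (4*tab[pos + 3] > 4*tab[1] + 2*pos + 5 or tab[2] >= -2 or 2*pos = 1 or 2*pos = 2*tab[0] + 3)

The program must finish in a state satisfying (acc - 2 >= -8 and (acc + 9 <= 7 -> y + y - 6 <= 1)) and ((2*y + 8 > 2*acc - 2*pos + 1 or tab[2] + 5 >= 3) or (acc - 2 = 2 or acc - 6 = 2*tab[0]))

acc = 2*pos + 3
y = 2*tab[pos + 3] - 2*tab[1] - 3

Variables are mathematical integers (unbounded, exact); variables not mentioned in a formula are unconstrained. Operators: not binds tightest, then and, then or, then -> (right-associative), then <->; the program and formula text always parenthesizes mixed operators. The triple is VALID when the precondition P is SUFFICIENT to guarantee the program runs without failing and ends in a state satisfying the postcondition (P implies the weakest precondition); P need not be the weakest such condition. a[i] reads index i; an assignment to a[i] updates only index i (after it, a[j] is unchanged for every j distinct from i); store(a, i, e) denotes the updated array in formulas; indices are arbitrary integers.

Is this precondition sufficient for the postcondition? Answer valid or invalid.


Working backward. After the program, the postcondition (acc - 2 >= -8 and (acc + 9 <= 7 -> y + y - 6 <= 1)) and ((2*y + 8 > 2*acc - 2*pos + 1 or tab[2] + 5 >= 3) or (acc - 2 = 2 or acc - 6 = 2*tab[0])) must hold; in canonical form it is acc >= -6 and (acc <= -2 -> 2*y <= 7) and (2*pos + 2*y > 2*acc - 7 or tab[2] >= -2 or acc = 4 or acc = 2*tab[0] + 6).
Before y := 2*tab[pos + 3] - 2*tab[1] - 3: acc >= -6 and (acc <= -2 -> 4*tab[pos + 3] <= 4*tab[1] + 13) and (4*tab[pos + 3] + 2*pos > 4*tab[1] + 2*acc - 1 or tab[2] >= -2 or acc = 4 or acc = 2*tab[0] + 6)
Before acc := 2*pos + 3: 2*pos >= -9 and (2*pos <= -5 -> 4*tab[pos + 3] <= 4*tab[1] + 13) and (4*tab[pos + 3] > 4*tab[1] + 2*pos + 5 or tab[2] >= -2 or 2*pos = 1 or 2*pos = 2*tab[0] + 3)
The weakest precondition is 2*pos >= -9 and (2*pos <= -5 -> 4*tab[pos + 3] <= 4*tab[1] + 13) and (4*tab[pos + 3] > 4*tab[1] + 2*pos + 5 or tab[2] >= -2 or 2*pos = 1 or 2*pos = 2*tab[0] + 3).
Check whether 2*pos >= -9 and (2*pos <= -5 -> 4*tab[pos + 3] <= 4*tab[1] + 16) and (4*tab[pos + 3] > 4*tab[1] + 2*pos + 5 or tab[2] >= -2 or 2*pos = 1 or 2*pos = 2*tab[0] + 3) implies it.
Countermodel: at the initial state pos = -4, tab = {[-1] = 4, [0] = 0, [1] = 0, [2] = 0, elsewhere 0}, the precondition holds but the weakest precondition fails.
Answer: invalid
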